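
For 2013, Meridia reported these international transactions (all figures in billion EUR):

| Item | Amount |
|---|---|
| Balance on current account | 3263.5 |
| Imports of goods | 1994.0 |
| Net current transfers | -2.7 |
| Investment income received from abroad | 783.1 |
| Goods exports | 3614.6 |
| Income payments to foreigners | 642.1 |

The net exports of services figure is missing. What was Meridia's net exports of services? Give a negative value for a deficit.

Current account = goods balance + services balance + net primary income + net secondary income
Sum of the known components = 1758.9
Net exports of services = CA - (known components) = 3263.5 - 1758.9 = 1504.6

1504.6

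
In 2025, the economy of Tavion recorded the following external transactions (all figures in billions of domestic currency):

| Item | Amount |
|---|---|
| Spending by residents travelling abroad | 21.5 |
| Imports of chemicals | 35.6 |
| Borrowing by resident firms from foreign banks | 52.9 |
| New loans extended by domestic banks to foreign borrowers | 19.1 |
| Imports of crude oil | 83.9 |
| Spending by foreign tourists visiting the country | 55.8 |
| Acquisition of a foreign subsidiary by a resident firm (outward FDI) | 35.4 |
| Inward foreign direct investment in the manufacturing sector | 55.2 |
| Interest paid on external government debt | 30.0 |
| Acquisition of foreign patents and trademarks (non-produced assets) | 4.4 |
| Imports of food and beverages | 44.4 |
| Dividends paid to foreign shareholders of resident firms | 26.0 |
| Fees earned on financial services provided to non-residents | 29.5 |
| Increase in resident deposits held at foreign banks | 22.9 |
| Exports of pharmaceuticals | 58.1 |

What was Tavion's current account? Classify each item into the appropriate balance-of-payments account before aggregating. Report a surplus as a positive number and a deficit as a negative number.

Goods: -44.4 + 58.1 - 83.9 - 35.6 = -105.8
Services: -21.5 + 55.8 + 29.5 = 63.8
Primary income: -30.0 - 26.0 = -56.0
Current account = (-105.8) + 63.8 + (-56.0) = -98.0
(Excluded from the current account — financial account: borrowing by resident firms from foreign banks 52.9, new loans extended by domestic banks to foreign borrowers 19.1, acquisition of a foreign subsidiary by a resident firm (outward FDI) 35.4, inward foreign direct investment in the manufacturing sector 55.2, increase in resident deposits held at foreign banks 22.9; capital account: acquisition of foreign patents and trademarks (non-produced assets) 4.4.)

-98.0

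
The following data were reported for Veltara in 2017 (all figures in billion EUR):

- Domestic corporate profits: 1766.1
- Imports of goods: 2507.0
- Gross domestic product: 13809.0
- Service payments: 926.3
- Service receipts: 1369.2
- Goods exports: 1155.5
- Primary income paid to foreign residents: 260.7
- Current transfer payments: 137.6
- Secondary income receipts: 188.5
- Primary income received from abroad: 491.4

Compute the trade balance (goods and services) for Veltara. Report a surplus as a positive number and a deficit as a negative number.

-908.6

Goods balance = 1155.5 - 2507.0 = -1351.5
Services balance = 1369.2 - 926.3 = 442.9
Trade balance (goods + services) = -1351.5 + 442.9 = -908.6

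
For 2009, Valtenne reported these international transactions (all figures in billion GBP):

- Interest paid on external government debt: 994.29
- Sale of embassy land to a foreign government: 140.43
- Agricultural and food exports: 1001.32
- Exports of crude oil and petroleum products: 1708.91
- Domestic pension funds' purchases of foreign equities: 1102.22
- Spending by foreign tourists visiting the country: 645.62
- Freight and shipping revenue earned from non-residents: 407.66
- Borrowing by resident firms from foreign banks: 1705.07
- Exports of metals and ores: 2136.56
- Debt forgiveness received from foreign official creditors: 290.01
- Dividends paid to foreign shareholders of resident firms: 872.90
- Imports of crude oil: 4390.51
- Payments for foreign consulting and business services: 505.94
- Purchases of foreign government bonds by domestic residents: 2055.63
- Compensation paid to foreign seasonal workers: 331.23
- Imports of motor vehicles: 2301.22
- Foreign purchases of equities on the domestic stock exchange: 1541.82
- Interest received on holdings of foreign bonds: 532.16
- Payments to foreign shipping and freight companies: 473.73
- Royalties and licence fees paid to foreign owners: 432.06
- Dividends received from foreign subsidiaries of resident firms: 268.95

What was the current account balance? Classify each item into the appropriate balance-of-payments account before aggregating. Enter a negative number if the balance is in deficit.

-3600.70

Goods: -2301.22 + 1708.91 + 2136.56 - 4390.51 + 1001.32 = -1844.94
Services: 645.62 + 407.66 - 505.94 - 473.73 - 432.06 = -358.45
Primary income: -994.29 - 331.23 + 268.95 - 872.90 + 532.16 = -1397.31
Current account = (-1844.94) + (-358.45) + (-1397.31) = -3600.70
(Excluded from the current account — capital account: sale of embassy land to a foreign government 140.43, debt forgiveness received from foreign official creditors 290.01; financial account: domestic pension funds' purchases of foreign equities 1102.22, borrowing by resident firms from foreign banks 1705.07, purchases of foreign government bonds by domestic residents 2055.63, foreign purchases of equities on the domestic stock exchange 1541.82.)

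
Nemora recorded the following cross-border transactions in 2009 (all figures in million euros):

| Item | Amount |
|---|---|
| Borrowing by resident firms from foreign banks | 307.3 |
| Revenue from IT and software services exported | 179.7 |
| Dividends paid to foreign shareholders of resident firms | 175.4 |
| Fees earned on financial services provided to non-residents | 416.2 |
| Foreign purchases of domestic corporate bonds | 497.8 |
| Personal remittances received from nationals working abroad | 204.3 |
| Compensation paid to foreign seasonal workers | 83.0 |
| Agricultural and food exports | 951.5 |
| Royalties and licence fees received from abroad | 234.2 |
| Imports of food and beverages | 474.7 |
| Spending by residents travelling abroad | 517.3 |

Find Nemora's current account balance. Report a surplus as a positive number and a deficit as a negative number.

Goods: -474.7 + 951.5 = 476.8
Services: 179.7 - 517.3 + 416.2 + 234.2 = 312.8
Primary income: -83.0 - 175.4 = -258.4
Secondary income: 204.3
Current account = 476.8 + 312.8 + (-258.4) + 204.3 = 735.5
(Excluded from the current account — financial account: borrowing by resident firms from foreign banks 307.3, foreign purchases of domestic corporate bonds 497.8.)

735.5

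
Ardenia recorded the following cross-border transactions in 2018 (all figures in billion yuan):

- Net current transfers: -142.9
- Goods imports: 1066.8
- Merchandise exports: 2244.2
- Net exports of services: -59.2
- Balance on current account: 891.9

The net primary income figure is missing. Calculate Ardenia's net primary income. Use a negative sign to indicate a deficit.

Current account = goods balance + services balance + net primary income + net secondary income
Sum of the known components = 975.3
Net primary income = CA - (known components) = 891.9 - 975.3 = -83.4

-83.4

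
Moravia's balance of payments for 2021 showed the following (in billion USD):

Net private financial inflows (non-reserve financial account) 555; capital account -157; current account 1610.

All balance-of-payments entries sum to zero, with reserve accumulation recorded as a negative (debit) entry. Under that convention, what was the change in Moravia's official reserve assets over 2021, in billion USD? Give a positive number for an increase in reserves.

Official reserve transactions balance = -(1610 + (-157) + 555) = -2008
An accumulation of reserves is recorded as a debit (negative entry), so the change in the stock of reserves is the negative of that balance.
Change in official reserves = -(-2008) = 2008

2008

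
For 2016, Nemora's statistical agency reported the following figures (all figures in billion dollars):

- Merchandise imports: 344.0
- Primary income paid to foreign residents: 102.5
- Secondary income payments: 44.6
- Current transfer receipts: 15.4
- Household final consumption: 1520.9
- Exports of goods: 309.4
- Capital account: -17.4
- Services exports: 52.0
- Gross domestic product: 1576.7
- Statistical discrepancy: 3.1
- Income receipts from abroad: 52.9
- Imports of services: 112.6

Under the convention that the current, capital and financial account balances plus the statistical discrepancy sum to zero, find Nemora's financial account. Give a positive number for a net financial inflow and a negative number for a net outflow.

188.3

Goods balance = 309.4 - 344.0 = -34.6
Services balance = 52.0 - 112.6 = -60.6
Trade balance (goods + services) = -34.6 + (-60.6) = -95.2
Net primary income = 52.9 - 102.5 = -49.6
Net secondary income = 15.4 - 44.6 = -29.2
Current account = -95.2 + (-49.6) + (-29.2) = -174.0
Financial account = -(-174.0 + (-17.4) + 3.1) = 188.3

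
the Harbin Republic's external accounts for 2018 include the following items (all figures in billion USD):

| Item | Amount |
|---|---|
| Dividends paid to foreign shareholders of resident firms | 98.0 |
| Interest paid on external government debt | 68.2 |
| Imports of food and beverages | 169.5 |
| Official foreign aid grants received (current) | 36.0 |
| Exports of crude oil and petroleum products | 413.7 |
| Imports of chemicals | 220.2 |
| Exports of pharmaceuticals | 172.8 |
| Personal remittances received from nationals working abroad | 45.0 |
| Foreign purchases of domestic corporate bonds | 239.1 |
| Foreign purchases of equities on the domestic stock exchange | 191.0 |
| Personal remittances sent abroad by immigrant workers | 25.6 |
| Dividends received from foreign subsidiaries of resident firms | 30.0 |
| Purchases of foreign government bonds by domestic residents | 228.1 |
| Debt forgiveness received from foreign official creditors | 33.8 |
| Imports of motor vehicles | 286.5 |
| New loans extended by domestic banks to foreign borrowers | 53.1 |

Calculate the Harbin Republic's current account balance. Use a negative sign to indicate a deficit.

-170.5

Goods: -286.5 - 169.5 + 413.7 - 220.2 + 172.8 = -89.7
Primary income: -98.0 + 30.0 - 68.2 = -136.2
Secondary income: 36.0 + 45.0 - 25.6 = 55.4
Current account = (-89.7) + (-136.2) + 55.4 = -170.5
(Excluded from the current account — financial account: foreign purchases of domestic corporate bonds 239.1, foreign purchases of equities on the domestic stock exchange 191.0, purchases of foreign government bonds by domestic residents 228.1, new loans extended by domestic banks to foreign borrowers 53.1; capital account: debt forgiveness received from foreign official creditors 33.8.)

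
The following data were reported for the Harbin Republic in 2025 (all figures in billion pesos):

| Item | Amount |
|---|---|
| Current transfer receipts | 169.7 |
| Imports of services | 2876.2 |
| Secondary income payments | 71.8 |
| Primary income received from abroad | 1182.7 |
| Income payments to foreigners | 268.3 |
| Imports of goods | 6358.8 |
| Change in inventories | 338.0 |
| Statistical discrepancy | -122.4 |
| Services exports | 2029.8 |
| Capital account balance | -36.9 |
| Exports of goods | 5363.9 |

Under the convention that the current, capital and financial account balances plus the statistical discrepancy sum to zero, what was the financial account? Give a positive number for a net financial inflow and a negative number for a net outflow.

Goods balance = 5363.9 - 6358.8 = -994.9
Services balance = 2029.8 - 2876.2 = -846.4
Trade balance (goods + services) = -994.9 + (-846.4) = -1841.3
Net primary income = 1182.7 - 268.3 = 914.4
Net secondary income = 169.7 - 71.8 = 97.9
Current account = -1841.3 + 914.4 + 97.9 = -829.0
Financial account = -(-829.0 + (-36.9) + (-122.4)) = 988.3

988.3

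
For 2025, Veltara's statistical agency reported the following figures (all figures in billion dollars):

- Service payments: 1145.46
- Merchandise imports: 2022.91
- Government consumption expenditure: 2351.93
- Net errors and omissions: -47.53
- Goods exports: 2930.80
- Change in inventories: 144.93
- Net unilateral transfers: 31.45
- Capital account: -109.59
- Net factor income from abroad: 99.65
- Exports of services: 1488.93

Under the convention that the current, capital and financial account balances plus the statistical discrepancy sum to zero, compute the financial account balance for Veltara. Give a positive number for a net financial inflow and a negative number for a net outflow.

-1225.34

Goods balance = 2930.80 - 2022.91 = 907.89
Services balance = 1488.93 - 1145.46 = 343.47
Trade balance (goods + services) = 907.89 + 343.47 = 1251.36
Net primary income = 99.65
Net secondary income = 31.45
Current account = 1251.36 + 99.65 + 31.45 = 1382.46
Financial account = -(1382.46 + (-109.59) + (-47.53)) = -1225.34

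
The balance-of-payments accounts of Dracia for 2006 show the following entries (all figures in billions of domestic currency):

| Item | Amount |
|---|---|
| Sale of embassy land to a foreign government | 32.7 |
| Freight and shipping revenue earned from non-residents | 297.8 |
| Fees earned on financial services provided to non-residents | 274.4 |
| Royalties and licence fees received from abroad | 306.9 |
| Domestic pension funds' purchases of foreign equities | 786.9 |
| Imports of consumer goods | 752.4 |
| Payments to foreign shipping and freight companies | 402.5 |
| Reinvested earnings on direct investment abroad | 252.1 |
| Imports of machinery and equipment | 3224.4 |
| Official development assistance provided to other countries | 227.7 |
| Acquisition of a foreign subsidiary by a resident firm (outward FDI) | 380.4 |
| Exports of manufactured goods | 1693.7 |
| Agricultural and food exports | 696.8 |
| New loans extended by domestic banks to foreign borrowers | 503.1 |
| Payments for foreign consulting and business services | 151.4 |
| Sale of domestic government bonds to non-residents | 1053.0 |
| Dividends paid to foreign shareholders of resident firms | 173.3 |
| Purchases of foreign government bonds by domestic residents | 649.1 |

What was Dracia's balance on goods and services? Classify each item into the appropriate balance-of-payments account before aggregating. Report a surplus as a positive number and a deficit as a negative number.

Goods: -752.4 + 1693.7 - 3224.4 + 696.8 = -1586.3
Services: -151.4 + 306.9 + 297.8 - 402.5 + 274.4 = 325.2
Trade balance = -1586.3 + 325.2 = -1261.1
(Excluded from the trade balance — capital account: sale of embassy land to a foreign government 32.7; financial account: domestic pension funds' purchases of foreign equities 786.9, acquisition of a foreign subsidiary by a resident firm (outward FDI) 380.4, new loans extended by domestic banks to foreign borrowers 503.1, sale of domestic government bonds to non-residents 1053.0, purchases of foreign government bonds by domestic residents 649.1; primary income: reinvested earnings on direct investment abroad 252.1, dividends paid to foreign shareholders of resident firms 173.3; secondary income: official development assistance provided to other countries 227.7.)

-1261.1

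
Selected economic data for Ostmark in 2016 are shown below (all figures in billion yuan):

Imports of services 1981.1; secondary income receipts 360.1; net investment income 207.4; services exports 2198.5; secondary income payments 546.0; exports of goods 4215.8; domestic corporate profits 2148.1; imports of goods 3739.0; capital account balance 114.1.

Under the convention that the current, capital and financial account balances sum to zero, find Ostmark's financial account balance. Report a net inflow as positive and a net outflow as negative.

Goods balance = 4215.8 - 3739.0 = 476.8
Services balance = 2198.5 - 1981.1 = 217.4
Trade balance (goods + services) = 476.8 + 217.4 = 694.2
Net primary income = 207.4
Net secondary income = 360.1 - 546.0 = -185.9
Current account = 694.2 + 207.4 + (-185.9) = 715.7
Financial account = -(715.7 + 114.1) = -829.8

-829.8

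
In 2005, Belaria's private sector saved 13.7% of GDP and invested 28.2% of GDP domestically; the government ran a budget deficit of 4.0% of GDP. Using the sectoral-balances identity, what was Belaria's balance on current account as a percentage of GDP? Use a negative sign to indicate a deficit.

By the sectoral-balances identity, CA = (S_private - I) + (T - G).
Private balance = 13.7 - 28.2 = -14.5
Government balance (T - G) = -4.0
CA = -14.5 + (-4.0) = -18.5

-18.5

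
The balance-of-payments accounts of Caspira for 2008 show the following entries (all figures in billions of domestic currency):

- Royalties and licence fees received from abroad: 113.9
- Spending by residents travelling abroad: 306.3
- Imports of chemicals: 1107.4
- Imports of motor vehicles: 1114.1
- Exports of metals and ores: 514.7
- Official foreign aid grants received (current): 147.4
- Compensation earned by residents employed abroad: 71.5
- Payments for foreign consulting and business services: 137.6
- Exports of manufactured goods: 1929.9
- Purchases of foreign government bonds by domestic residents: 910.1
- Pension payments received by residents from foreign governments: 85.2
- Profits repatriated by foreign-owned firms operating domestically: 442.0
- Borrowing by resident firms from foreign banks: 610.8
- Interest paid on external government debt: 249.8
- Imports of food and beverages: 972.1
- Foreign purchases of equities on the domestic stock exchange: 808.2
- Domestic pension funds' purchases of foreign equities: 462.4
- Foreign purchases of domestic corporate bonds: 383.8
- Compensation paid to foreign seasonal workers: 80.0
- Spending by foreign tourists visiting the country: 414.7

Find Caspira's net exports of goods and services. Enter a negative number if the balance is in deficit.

Goods: -972.1 + 1929.9 - 1114.1 - 1107.4 + 514.7 = -749.0
Services: -137.6 + 113.9 + 414.7 - 306.3 = 84.7
Trade balance = -749.0 + 84.7 = -664.3
(Excluded from the trade balance — secondary income: official foreign aid grants received (current) 147.4, pension payments received by residents from foreign governments 85.2; primary income: compensation earned by residents employed abroad 71.5, profits repatriated by foreign-owned firms operating domestically 442.0, interest paid on external government debt 249.8, compensation paid to foreign seasonal workers 80.0; financial account: purchases of foreign government bonds by domestic residents 910.1, borrowing by resident firms from foreign banks 610.8, foreign purchases of equities on the domestic stock exchange 808.2, domestic pension funds' purchases of foreign equities 462.4, foreign purchases of domestic corporate bonds 383.8.)

-664.3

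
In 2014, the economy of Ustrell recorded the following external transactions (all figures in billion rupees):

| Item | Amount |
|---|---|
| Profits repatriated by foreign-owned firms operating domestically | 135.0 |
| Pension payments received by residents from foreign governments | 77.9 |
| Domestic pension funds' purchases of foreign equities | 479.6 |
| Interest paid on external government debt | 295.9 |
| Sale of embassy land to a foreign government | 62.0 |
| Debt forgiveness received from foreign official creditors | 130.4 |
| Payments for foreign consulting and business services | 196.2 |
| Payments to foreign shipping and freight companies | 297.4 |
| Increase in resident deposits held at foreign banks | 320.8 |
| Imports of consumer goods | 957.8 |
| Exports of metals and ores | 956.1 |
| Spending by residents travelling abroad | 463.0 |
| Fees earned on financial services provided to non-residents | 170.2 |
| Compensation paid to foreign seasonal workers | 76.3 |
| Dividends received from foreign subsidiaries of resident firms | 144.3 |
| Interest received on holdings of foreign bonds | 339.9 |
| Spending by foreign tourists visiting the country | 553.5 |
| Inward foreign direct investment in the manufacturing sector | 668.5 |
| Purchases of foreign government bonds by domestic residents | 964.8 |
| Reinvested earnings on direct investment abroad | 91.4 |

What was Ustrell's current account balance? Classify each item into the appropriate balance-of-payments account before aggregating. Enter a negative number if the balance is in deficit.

-88.3

Goods: -957.8 + 956.1 = -1.7
Services: 170.2 + 553.5 - 463.0 - 196.2 - 297.4 = -232.9
Primary income: -135.0 + 144.3 + 339.9 - 76.3 + 91.4 - 295.9 = 68.4
Secondary income: 77.9
Current account = (-1.7) + (-232.9) + 68.4 + 77.9 = -88.3
(Excluded from the current account — financial account: domestic pension funds' purchases of foreign equities 479.6, increase in resident deposits held at foreign banks 320.8, inward foreign direct investment in the manufacturing sector 668.5, purchases of foreign government bonds by domestic residents 964.8; capital account: sale of embassy land to a foreign government 62.0, debt forgiveness received from foreign official creditors 130.4.)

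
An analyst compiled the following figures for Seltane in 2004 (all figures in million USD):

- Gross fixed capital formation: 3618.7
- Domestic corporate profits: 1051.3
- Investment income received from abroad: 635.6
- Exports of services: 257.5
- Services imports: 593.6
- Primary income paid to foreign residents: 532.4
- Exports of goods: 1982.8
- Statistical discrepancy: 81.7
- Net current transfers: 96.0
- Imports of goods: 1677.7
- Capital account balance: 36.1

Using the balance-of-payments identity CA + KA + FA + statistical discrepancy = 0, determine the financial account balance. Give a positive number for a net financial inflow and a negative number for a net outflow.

Goods balance = 1982.8 - 1677.7 = 305.1
Services balance = 257.5 - 593.6 = -336.1
Trade balance (goods + services) = 305.1 + (-336.1) = -31.0
Net primary income = 635.6 - 532.4 = 103.2
Net secondary income = 96.0
Current account = -31.0 + 103.2 + 96.0 = 168.2
Financial account = -(168.2 + 36.1 + 81.7) = -286.0

-286.0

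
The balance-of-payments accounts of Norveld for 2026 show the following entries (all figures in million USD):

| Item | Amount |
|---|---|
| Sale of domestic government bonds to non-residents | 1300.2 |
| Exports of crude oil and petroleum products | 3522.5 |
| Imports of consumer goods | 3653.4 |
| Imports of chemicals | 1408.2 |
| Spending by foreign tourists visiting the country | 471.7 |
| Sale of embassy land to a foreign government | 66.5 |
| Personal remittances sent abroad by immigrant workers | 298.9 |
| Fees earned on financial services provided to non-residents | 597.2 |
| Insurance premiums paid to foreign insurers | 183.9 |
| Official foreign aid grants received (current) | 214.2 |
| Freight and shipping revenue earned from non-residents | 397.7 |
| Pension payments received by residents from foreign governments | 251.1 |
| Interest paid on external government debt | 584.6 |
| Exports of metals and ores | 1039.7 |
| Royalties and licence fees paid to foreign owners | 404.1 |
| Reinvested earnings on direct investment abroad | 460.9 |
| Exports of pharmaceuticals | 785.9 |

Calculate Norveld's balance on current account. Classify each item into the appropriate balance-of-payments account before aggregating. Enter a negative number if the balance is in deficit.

Goods: -1408.2 + 785.9 - 3653.4 + 1039.7 + 3522.5 = 286.5
Services: -183.9 - 404.1 + 471.7 + 597.2 + 397.7 = 878.6
Primary income: 460.9 - 584.6 = -123.7
Secondary income: 214.2 - 298.9 + 251.1 = 166.4
Current account = 286.5 + 878.6 + (-123.7) + 166.4 = 1207.8
(Excluded from the current account — financial account: sale of domestic government bonds to non-residents 1300.2; capital account: sale of embassy land to a foreign government 66.5.)

1207.8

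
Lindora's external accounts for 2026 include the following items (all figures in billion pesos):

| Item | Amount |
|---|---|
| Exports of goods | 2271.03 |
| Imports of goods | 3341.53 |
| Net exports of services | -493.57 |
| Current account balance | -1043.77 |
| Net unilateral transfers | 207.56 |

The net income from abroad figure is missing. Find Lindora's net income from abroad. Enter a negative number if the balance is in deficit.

Current account = goods balance + services balance + net primary income + net secondary income
Sum of the known components = -1356.51
Net income from abroad = CA - (known components) = -1043.77 - (-1356.51) = 312.74

312.74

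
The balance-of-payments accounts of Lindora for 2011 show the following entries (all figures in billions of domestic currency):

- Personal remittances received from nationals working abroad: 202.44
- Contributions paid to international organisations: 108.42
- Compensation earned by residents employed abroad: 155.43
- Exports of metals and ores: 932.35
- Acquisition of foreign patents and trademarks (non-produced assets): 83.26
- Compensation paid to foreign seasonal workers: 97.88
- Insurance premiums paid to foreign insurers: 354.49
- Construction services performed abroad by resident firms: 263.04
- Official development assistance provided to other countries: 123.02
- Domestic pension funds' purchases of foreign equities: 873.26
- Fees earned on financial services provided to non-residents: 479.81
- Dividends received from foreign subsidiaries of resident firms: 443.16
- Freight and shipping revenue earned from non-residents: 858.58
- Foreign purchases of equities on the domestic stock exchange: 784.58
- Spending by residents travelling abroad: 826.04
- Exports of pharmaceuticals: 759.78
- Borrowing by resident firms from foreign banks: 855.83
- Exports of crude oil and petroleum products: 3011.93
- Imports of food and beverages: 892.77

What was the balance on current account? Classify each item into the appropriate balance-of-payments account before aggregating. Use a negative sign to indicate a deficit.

4703.90

Goods: 759.78 - 892.77 + 3011.93 + 932.35 = 3811.29
Services: 479.81 - 354.49 + 858.58 - 826.04 + 263.04 = 420.90
Primary income: -97.88 + 155.43 + 443.16 = 500.71
Secondary income: -108.42 + 202.44 - 123.02 = -29.00
Current account = 3811.29 + 420.90 + 500.71 + (-29.00) = 4703.90
(Excluded from the current account — capital account: acquisition of foreign patents and trademarks (non-produced assets) 83.26; financial account: domestic pension funds' purchases of foreign equities 873.26, foreign purchases of equities on the domestic stock exchange 784.58, borrowing by resident firms from foreign banks 855.83.)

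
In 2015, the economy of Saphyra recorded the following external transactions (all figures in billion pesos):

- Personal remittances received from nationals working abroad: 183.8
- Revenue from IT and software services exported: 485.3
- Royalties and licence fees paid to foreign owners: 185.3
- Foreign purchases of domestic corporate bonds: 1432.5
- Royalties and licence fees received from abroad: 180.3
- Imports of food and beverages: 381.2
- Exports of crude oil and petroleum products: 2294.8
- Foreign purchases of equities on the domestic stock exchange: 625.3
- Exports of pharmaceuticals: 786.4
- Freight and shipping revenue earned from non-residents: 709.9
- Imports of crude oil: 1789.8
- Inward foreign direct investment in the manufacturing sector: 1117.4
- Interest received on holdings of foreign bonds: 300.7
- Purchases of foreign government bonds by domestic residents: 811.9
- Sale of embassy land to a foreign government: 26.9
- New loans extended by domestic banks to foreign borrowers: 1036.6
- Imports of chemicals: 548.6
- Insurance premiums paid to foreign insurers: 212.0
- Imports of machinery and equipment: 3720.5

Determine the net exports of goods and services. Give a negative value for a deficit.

-2380.7

Goods: -381.2 - 548.6 + 2294.8 + 786.4 - 1789.8 - 3720.5 = -3358.9
Services: 485.3 + 180.3 - 212.0 + 709.9 - 185.3 = 978.2
Trade balance = -3358.9 + 978.2 = -2380.7
(Excluded from the trade balance — secondary income: personal remittances received from nationals working abroad 183.8; financial account: foreign purchases of domestic corporate bonds 1432.5, foreign purchases of equities on the domestic stock exchange 625.3, inward foreign direct investment in the manufacturing sector 1117.4, purchases of foreign government bonds by domestic residents 811.9, new loans extended by domestic banks to foreign borrowers 1036.6; primary income: interest received on holdings of foreign bonds 300.7; capital account: sale of embassy land to a foreign government 26.9.)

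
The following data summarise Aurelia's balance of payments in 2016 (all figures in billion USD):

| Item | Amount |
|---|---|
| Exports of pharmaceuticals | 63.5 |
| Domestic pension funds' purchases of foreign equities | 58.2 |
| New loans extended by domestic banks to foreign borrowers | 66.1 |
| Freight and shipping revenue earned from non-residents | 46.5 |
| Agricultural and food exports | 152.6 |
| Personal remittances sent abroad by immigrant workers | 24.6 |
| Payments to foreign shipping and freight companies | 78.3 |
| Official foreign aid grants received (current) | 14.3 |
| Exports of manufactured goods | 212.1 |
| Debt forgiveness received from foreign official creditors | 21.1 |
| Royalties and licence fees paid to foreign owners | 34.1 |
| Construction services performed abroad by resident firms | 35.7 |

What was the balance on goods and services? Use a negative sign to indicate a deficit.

398.0

Goods: 152.6 + 63.5 + 212.1 = 428.2
Services: -78.3 - 34.1 + 35.7 + 46.5 = -30.2
Trade balance = 428.2 + (-30.2) = 398.0
(Excluded from the trade balance — financial account: domestic pension funds' purchases of foreign equities 58.2, new loans extended by domestic banks to foreign borrowers 66.1; secondary income: personal remittances sent abroad by immigrant workers 24.6, official foreign aid grants received (current) 14.3; capital account: debt forgiveness received from foreign official creditors 21.1.)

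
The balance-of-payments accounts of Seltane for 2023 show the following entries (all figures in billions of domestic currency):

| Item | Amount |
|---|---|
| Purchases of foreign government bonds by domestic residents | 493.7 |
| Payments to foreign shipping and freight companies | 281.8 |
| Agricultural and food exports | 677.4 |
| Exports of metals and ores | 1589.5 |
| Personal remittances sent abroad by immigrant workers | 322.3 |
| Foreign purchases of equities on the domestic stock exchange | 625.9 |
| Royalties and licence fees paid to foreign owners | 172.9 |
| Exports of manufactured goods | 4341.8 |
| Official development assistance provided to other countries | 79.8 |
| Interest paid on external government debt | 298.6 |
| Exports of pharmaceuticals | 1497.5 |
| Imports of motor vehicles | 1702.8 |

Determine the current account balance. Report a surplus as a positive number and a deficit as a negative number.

Goods: 677.4 + 4341.8 + 1589.5 + 1497.5 - 1702.8 = 6403.4
Services: -281.8 - 172.9 = -454.7
Primary income: -298.6
Secondary income: -322.3 - 79.8 = -402.1
Current account = 6403.4 + (-454.7) + (-298.6) + (-402.1) = 5248.0
(Excluded from the current account — financial account: purchases of foreign government bonds by domestic residents 493.7, foreign purchases of equities on the domestic stock exchange 625.9.)

5248.0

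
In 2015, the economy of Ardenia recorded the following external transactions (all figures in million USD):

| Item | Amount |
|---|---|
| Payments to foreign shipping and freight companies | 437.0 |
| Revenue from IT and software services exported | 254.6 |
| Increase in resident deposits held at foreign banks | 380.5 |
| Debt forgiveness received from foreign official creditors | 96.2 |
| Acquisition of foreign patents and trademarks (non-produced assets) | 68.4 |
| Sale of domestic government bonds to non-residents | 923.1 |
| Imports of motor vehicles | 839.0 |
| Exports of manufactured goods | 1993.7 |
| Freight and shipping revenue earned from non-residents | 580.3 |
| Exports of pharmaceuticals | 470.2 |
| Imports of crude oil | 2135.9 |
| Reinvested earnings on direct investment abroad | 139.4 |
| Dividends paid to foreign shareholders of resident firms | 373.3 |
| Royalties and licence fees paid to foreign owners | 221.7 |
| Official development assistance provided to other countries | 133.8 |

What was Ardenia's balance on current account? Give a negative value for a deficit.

-702.5

Goods: 1993.7 + 470.2 - 839.0 - 2135.9 = -511.0
Services: 254.6 - 221.7 + 580.3 - 437.0 = 176.2
Primary income: 139.4 - 373.3 = -233.9
Secondary income: -133.8
Current account = (-511.0) + 176.2 + (-233.9) + (-133.8) = -702.5
(Excluded from the current account — financial account: increase in resident deposits held at foreign banks 380.5, sale of domestic government bonds to non-residents 923.1; capital account: debt forgiveness received from foreign official creditors 96.2, acquisition of foreign patents and trademarks (non-produced assets) 68.4.)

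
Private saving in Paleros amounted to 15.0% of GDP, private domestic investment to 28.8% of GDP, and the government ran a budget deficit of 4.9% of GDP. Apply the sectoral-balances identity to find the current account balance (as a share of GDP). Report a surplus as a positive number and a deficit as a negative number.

By the sectoral-balances identity, CA = (S_private - I) + (T - G).
Private balance = 15.0 - 28.8 = -13.8
Government balance (T - G) = -4.9
CA = -13.8 + (-4.9) = -18.7

-18.7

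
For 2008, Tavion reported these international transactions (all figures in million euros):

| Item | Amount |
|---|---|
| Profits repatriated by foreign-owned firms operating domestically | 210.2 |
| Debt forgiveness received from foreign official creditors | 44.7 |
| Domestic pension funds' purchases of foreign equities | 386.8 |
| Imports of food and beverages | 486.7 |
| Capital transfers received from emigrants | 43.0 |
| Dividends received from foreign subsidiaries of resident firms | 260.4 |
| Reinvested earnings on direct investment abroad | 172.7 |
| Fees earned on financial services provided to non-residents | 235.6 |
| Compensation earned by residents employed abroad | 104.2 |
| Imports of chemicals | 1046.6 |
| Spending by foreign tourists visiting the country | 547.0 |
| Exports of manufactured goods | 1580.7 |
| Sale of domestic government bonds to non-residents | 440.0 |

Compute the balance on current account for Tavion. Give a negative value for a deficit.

Goods: 1580.7 - 1046.6 - 486.7 = 47.4
Services: 547.0 + 235.6 = 782.6
Primary income: 104.2 + 172.7 - 210.2 + 260.4 = 327.1
Current account = 47.4 + 782.6 + 327.1 = 1157.1
(Excluded from the current account — capital account: debt forgiveness received from foreign official creditors 44.7, capital transfers received from emigrants 43.0; financial account: domestic pension funds' purchases of foreign equities 386.8, sale of domestic government bonds to non-residents 440.0.)

1157.1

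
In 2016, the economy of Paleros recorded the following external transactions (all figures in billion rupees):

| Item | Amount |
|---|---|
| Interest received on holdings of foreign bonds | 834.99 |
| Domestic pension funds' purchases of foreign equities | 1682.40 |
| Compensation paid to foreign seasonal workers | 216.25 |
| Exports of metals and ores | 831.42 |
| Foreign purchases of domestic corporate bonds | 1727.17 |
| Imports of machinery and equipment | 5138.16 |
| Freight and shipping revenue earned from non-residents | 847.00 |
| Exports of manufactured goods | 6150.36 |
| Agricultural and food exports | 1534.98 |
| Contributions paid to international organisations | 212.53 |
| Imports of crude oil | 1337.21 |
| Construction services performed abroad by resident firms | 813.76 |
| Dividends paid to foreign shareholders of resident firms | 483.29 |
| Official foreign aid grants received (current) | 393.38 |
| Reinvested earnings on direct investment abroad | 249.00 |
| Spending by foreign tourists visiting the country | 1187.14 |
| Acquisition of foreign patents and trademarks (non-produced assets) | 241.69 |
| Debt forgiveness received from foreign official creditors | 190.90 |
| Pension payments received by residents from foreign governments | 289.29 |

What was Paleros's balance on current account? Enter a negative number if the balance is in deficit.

Goods: 6150.36 - 1337.21 + 831.42 + 1534.98 - 5138.16 = 2041.39
Services: 1187.14 + 847.00 + 813.76 = 2847.90
Primary income: -483.29 + 249.00 + 834.99 - 216.25 = 384.45
Secondary income: 289.29 - 212.53 + 393.38 = 470.14
Current account = 2041.39 + 2847.90 + 384.45 + 470.14 = 5743.88
(Excluded from the current account — financial account: domestic pension funds' purchases of foreign equities 1682.40, foreign purchases of domestic corporate bonds 1727.17; capital account: acquisition of foreign patents and trademarks (non-produced assets) 241.69, debt forgiveness received from foreign official creditors 190.90.)

5743.88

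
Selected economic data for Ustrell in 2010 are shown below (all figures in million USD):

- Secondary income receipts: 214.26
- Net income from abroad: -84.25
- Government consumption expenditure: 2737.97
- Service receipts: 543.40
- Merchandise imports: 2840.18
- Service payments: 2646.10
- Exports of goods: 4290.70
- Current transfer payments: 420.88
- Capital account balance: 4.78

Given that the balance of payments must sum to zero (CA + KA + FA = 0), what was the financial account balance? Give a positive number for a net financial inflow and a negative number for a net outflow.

Goods balance = 4290.70 - 2840.18 = 1450.52
Services balance = 543.40 - 2646.10 = -2102.70
Trade balance (goods + services) = 1450.52 + (-2102.70) = -652.18
Net primary income = -84.25
Net secondary income = 214.26 - 420.88 = -206.62
Current account = -652.18 + (-84.25) + (-206.62) = -943.05
Financial account = -(-943.05 + 4.78) = 938.27

938.27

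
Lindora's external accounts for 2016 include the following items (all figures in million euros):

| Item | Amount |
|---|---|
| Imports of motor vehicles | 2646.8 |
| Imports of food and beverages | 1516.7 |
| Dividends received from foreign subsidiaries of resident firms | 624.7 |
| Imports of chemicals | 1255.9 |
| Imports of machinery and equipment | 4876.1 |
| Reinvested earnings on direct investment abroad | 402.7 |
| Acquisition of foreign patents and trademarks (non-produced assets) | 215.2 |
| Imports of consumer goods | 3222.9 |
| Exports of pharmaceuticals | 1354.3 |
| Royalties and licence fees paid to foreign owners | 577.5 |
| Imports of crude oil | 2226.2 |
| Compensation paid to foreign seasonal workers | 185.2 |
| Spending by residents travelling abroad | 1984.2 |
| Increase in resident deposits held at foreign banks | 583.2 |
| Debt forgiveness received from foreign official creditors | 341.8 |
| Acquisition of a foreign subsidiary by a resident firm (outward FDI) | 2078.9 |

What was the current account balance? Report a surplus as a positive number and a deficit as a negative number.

Goods: -2646.8 - 1255.9 + 1354.3 - 1516.7 - 3222.9 - 4876.1 - 2226.2 = -14390.3
Services: -577.5 - 1984.2 = -2561.7
Primary income: 402.7 + 624.7 - 185.2 = 842.2
Current account = (-14390.3) + (-2561.7) + 842.2 = -16109.8
(Excluded from the current account — capital account: acquisition of foreign patents and trademarks (non-produced assets) 215.2, debt forgiveness received from foreign official creditors 341.8; financial account: increase in resident deposits held at foreign banks 583.2, acquisition of a foreign subsidiary by a resident firm (outward FDI) 2078.9.)

-16109.8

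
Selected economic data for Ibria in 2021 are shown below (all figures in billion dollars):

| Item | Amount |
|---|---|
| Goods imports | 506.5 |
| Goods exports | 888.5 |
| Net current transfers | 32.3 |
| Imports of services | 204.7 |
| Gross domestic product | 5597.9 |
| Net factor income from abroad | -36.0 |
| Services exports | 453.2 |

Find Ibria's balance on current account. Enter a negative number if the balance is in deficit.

626.8

Goods balance = 888.5 - 506.5 = 382.0
Services balance = 453.2 - 204.7 = 248.5
Trade balance (goods + services) = 382.0 + 248.5 = 630.5
Net primary income = -36.0
Net secondary income = 32.3
Current account = 630.5 + (-36.0) + 32.3 = 626.8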